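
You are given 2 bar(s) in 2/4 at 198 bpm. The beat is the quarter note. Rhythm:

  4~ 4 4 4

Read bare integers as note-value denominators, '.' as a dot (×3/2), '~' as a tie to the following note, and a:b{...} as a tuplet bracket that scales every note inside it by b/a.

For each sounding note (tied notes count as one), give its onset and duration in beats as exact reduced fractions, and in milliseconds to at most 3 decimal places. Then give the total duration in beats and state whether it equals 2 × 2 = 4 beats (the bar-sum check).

1) 0.0ms=0b +606.061ms=2b
2) 606.061ms=2b +303.03ms=1b
3) 909.091ms=3b +303.03ms=1b
Σ=4b of 4 (198bpm 2/4) — PASS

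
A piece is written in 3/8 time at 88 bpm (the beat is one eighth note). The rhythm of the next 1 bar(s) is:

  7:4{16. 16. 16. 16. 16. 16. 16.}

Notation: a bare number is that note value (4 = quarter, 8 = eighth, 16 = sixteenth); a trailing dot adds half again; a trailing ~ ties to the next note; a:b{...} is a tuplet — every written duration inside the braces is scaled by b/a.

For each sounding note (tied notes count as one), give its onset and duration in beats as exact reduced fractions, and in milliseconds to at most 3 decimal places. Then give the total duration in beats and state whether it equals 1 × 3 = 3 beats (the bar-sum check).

1) 0.0ms=0b +292.208ms=3/7b
2) 292.208ms=3/7b +292.208ms=3/7b
3) 584.416ms=6/7b +292.208ms=3/7b
4) 876.623ms=9/7b +292.208ms=3/7b
5) 1168.831ms=12/7b +292.208ms=3/7b
6) 1461.039ms=15/7b +292.208ms=3/7b
7) 1753.247ms=18/7b +292.208ms=3/7b
Σ=3b of 3 (88bpm 3/8) — PASS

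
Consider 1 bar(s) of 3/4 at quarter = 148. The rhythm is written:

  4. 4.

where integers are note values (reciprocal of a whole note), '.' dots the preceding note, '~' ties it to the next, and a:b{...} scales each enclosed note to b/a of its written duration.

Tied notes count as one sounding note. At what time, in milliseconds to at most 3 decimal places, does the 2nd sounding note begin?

note 2 onset = 3/2b = 608.108ms

1. 0.0ms @ 0 + 608.108ms (3/2)
2. 608.108ms @ 3/2 + 608.108ms (3/2)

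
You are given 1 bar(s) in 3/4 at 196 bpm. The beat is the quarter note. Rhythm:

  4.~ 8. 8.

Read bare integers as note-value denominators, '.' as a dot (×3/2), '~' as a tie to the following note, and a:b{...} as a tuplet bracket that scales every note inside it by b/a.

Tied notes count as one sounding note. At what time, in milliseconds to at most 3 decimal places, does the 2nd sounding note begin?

note 2 onset = 9/4b = 688.776ms

1. 0.0ms @ 0 + 688.776ms (9/4)
2. 688.776ms @ 9/4 + 229.592ms (3/4)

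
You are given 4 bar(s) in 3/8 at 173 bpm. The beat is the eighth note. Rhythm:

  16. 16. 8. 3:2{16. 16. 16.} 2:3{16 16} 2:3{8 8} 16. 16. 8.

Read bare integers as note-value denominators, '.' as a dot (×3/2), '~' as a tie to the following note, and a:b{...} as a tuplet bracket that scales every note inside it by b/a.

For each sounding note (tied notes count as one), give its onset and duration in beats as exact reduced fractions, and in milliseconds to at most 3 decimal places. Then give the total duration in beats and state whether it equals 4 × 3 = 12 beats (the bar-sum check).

1) 0.0ms=0b +260.116ms=3/4b
2) 260.116ms=3/4b +260.116ms=3/4b
3) 520.231ms=3/2b +520.231ms=3/2b
4) 1040.462ms=3b +173.41ms=1/2b
5) 1213.873ms=7/2b +173.41ms=1/2b
6) 1387.283ms=4b +173.41ms=1/2b
7) 1560.694ms=9/2b +260.116ms=3/4b
8) 1820.809ms=21/4b +260.116ms=3/4b
9) 2080.925ms=6b +520.231ms=3/2b
10) 2601.156ms=15/2b +520.231ms=3/2b
11) 3121.387ms=9b +260.116ms=3/4b
12) 3381.503ms=39/4b +260.116ms=3/4b
13) 3641.618ms=21/2b +520.231ms=3/2b
Σ=12b of 12 (173bpm 3/8) — PASS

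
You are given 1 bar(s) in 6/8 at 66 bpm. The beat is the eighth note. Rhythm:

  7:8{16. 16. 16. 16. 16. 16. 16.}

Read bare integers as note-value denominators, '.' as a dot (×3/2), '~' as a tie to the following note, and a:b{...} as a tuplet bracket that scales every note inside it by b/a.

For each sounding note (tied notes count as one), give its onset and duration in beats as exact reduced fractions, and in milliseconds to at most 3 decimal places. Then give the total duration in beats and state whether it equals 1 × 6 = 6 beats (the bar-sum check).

1) 0.0ms=0b +779.221ms=6/7b
2) 779.221ms=6/7b +779.221ms=6/7b
3) 1558.442ms=12/7b +779.221ms=6/7b
4) 2337.662ms=18/7b +779.221ms=6/7b
5) 3116.883ms=24/7b +779.221ms=6/7b
6) 3896.104ms=30/7b +779.221ms=6/7b
7) 4675.325ms=36/7b +779.221ms=6/7b
Σ=6b of 6 (66bpm 6/8) — PASS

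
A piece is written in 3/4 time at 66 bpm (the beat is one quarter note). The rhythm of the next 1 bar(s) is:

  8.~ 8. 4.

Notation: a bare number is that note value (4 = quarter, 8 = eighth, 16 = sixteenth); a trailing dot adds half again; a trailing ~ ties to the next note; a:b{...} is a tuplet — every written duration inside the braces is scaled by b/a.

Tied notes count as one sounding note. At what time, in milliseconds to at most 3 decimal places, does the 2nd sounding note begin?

1. 0.0ms @ 0 + 1363.636ms (3/2)
2. 1363.636ms @ 3/2 + 1363.636ms (3/2)

note 2 onset = 3/2b = 1363.636ms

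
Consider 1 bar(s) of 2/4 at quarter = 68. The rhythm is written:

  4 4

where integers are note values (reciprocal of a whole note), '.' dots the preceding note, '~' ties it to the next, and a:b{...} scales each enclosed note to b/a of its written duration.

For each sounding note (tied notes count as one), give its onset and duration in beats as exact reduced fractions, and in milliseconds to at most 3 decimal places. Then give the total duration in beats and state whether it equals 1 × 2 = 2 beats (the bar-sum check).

1) 0.0ms=0b +882.353ms=1b
2) 882.353ms=1b +882.353ms=1b
Σ=2b of 2 (68bpm 2/4) — PASS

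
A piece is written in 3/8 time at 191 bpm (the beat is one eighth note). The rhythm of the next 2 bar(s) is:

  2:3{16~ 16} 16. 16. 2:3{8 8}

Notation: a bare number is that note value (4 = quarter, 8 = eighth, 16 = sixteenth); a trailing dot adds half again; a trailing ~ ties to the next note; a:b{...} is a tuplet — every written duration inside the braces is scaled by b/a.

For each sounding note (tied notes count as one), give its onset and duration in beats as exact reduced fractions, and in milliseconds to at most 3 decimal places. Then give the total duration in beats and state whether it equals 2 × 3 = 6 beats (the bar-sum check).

1) 0.0ms=0b +471.204ms=3/2b
2) 471.204ms=3/2b +235.602ms=3/4b
3) 706.806ms=9/4b +235.602ms=3/4b
4) 942.408ms=3b +471.204ms=3/2b
5) 1413.613ms=9/2b +471.204ms=3/2b
Σ=6b of 6 (191bpm 3/8) — PASS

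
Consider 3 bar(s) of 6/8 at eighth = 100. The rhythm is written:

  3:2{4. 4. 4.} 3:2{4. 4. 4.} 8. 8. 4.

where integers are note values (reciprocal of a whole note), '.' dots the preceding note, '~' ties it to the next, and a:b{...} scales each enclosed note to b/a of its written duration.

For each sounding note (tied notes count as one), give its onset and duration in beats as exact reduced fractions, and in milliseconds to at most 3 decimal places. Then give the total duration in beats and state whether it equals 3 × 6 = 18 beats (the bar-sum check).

1) 0.0ms=0b +1200.0ms=2b
2) 1200.0ms=2b +1200.0ms=2b
3) 2400.0ms=4b +1200.0ms=2b
4) 3600.0ms=6b +1200.0ms=2b
5) 4800.0ms=8b +1200.0ms=2b
6) 6000.0ms=10b +1200.0ms=2b
7) 7200.0ms=12b +900.0ms=3/2b
8) 8100.0ms=27/2b +900.0ms=3/2b
9) 9000.0ms=15b +1800.0ms=3b
Σ=18b of 18 (100bpm 6/8) — PASS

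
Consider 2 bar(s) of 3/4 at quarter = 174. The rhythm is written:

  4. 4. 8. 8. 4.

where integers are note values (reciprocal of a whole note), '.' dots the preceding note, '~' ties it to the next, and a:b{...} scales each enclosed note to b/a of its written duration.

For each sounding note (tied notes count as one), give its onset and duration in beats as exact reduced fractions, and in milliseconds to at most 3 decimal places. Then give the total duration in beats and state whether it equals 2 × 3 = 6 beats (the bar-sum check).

1) 0.0ms=0b +517.241ms=3/2b
2) 517.241ms=3/2b +517.241ms=3/2b
3) 1034.483ms=3b +258.621ms=3/4b
4) 1293.103ms=15/4b +258.621ms=3/4b
5) 1551.724ms=9/2b +517.241ms=3/2b
Σ=6b of 6 (174bpm 3/4) — PASS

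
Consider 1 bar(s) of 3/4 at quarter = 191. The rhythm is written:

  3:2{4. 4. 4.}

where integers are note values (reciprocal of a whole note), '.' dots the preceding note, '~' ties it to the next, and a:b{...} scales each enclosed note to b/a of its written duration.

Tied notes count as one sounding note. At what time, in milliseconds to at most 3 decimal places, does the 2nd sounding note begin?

note 2 onset = 1b = 314.136ms

1. 0.0ms @ 0 + 314.136ms (1)
2. 314.136ms @ 1 + 314.136ms (1)
3. 628.272ms @ 2 + 314.136ms (1)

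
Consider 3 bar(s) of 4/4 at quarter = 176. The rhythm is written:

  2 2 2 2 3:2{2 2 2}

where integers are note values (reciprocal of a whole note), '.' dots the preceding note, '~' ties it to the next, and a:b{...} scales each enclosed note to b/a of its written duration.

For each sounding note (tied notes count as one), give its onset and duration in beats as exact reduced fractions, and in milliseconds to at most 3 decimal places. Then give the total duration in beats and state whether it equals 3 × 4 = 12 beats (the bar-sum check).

1) 0.0ms=0b +681.818ms=2b
2) 681.818ms=2b +681.818ms=2b
3) 1363.636ms=4b +681.818ms=2b
4) 2045.455ms=6b +681.818ms=2b
5) 2727.273ms=8b +454.545ms=4/3b
6) 3181.818ms=28/3b +454.545ms=4/3b
7) 3636.364ms=32/3b +454.545ms=4/3b
Σ=12b of 12 (176bpm 4/4) — PASS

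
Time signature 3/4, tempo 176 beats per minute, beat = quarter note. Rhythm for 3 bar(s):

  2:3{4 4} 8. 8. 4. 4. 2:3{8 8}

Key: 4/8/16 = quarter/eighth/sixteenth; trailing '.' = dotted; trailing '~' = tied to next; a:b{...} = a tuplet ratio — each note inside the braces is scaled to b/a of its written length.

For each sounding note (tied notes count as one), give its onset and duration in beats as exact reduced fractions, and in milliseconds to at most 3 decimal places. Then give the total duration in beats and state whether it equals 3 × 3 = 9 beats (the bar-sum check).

1) 0.0ms=0b +511.364ms=3/2b
2) 511.364ms=3/2b +511.364ms=3/2b
3) 1022.727ms=3b +255.682ms=3/4b
4) 1278.409ms=15/4b +255.682ms=3/4b
5) 1534.091ms=9/2b +511.364ms=3/2b
6) 2045.455ms=6b +511.364ms=3/2b
7) 2556.818ms=15/2b +255.682ms=3/4b
8) 2812.5ms=33/4b +255.682ms=3/4b
Σ=9b of 9 (176bpm 3/4) — PASS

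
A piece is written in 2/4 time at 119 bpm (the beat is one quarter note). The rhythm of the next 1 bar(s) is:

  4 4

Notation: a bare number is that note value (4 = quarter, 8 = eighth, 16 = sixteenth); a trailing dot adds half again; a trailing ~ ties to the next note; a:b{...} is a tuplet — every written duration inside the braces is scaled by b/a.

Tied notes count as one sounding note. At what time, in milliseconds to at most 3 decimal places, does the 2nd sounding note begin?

1. 0.0ms @ 0 + 504.202ms (1)
2. 504.202ms @ 1 + 504.202ms (1)

note 2 onset = 1b = 504.202ms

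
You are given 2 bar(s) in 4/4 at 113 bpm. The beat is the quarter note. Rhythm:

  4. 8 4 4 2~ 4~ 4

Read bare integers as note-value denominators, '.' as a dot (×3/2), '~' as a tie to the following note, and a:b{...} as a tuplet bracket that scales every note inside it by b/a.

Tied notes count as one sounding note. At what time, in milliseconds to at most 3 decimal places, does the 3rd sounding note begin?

note 3 onset = 2b = 1061.947ms

1. 0.0ms @ 0 + 796.46ms (3/2)
2. 796.46ms @ 3/2 + 265.487ms (1/2)
3. 1061.947ms @ 2 + 530.973ms (1)
4. 1592.92ms @ 3 + 530.973ms (1)
5. 2123.894ms @ 4 + 2123.894ms (4)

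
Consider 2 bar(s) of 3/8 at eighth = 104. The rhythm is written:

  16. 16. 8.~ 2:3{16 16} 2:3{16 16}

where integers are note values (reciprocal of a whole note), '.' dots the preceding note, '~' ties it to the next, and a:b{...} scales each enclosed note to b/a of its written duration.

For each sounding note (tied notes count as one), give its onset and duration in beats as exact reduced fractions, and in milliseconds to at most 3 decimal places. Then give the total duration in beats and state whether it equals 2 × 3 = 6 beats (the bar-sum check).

1) 0.0ms=0b +432.692ms=3/4b
2) 432.692ms=3/4b +432.692ms=3/4b
3) 865.385ms=3/2b +1298.077ms=9/4b
4) 2163.462ms=15/4b +432.692ms=3/4b
5) 2596.154ms=9/2b +432.692ms=3/4b
6) 3028.846ms=21/4b +432.692ms=3/4b
Σ=6b of 6 (104bpm 3/8) — PASS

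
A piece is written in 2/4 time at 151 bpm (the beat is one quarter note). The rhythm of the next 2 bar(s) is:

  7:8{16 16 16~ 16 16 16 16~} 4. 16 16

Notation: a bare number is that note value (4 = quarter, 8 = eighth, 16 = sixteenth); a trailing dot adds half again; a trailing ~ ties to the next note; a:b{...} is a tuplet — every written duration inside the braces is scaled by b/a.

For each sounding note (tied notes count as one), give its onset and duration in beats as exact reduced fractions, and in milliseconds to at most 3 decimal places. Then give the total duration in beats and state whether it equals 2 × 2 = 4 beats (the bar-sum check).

1) 0.0ms=0b +113.529ms=2/7b
2) 113.529ms=2/7b +113.529ms=2/7b
3) 227.058ms=4/7b +227.058ms=4/7b
4) 454.115ms=8/7b +113.529ms=2/7b
5) 567.644ms=10/7b +113.529ms=2/7b
6) 681.173ms=12/7b +709.555ms=25/14b
7) 1390.728ms=7/2b +99.338ms=1/4b
8) 1490.066ms=15/4b +99.338ms=1/4b
Σ=4b of 4 (151bpm 2/4) — PASS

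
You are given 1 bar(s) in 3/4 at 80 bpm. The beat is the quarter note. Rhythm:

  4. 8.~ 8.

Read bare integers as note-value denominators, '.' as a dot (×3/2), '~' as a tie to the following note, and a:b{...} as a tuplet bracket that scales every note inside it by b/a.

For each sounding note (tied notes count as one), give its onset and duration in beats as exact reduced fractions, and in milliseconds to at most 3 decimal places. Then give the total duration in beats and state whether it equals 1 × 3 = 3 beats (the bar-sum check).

1) 0.0ms=0b +1125.0ms=3/2b
2) 1125.0ms=3/2b +1125.0ms=3/2b
Σ=3b of 3 (80bpm 3/4) — PASS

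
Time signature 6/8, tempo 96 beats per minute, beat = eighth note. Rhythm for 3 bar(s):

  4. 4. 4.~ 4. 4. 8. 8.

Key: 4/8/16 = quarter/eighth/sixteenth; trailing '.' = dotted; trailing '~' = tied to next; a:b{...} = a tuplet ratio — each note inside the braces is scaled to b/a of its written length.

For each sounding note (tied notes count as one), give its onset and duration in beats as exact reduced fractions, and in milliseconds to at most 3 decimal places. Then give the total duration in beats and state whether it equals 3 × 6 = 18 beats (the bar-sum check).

1) 0.0ms=0b +1875.0ms=3b
2) 1875.0ms=3b +1875.0ms=3b
3) 3750.0ms=6b +3750.0ms=6b
4) 7500.0ms=12b +1875.0ms=3b
5) 9375.0ms=15b +937.5ms=3/2b
6) 10312.5ms=33/2b +937.5ms=3/2b
Σ=18b of 18 (96bpm 6/8) — PASS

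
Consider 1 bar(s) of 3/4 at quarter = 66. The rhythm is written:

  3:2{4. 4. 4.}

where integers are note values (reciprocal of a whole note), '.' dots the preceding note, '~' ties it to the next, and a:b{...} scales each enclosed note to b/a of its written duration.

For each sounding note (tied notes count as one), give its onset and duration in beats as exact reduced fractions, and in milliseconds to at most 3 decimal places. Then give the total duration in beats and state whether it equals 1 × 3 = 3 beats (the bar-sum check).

1) 0.0ms=0b +909.091ms=1b
2) 909.091ms=1b +909.091ms=1b
3) 1818.182ms=2b +909.091ms=1b
Σ=3b of 3 (66bpm 3/4) — PASS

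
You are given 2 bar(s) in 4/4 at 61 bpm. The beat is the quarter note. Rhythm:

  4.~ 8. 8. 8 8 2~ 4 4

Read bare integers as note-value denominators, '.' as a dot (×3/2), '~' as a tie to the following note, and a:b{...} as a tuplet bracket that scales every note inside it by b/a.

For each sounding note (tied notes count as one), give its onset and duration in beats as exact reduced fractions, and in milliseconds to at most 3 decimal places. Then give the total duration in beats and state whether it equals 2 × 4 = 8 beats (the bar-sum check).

1) 0.0ms=0b +2213.115ms=9/4b
2) 2213.115ms=9/4b +737.705ms=3/4b
3) 2950.82ms=3b +491.803ms=1/2b
4) 3442.623ms=7/2b +491.803ms=1/2b
5) 3934.426ms=4b +2950.82ms=3b
6) 6885.246ms=7b +983.607ms=1b
Σ=8b of 8 (61bpm 4/4) — PASS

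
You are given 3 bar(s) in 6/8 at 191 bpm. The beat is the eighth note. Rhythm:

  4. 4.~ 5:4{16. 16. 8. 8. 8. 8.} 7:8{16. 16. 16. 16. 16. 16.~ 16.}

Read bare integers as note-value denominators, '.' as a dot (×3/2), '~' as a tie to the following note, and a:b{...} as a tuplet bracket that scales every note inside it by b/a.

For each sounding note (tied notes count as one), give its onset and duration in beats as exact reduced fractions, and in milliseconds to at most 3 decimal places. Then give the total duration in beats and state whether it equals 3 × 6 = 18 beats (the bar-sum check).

1) 0.0ms=0b +942.408ms=3b
2) 942.408ms=3b +1130.89ms=18/5b
3) 2073.298ms=33/5b +188.482ms=3/5b
4) 2261.78ms=36/5b +376.963ms=6/5b
5) 2638.743ms=42/5b +376.963ms=6/5b
6) 3015.707ms=48/5b +376.963ms=6/5b
7) 3392.67ms=54/5b +376.963ms=6/5b
8) 3769.634ms=12b +269.26ms=6/7b
9) 4038.893ms=90/7b +269.26ms=6/7b
10) 4308.153ms=96/7b +269.26ms=6/7b
11) 4577.412ms=102/7b +269.26ms=6/7b
12) 4846.672ms=108/7b +269.26ms=6/7b
13) 5115.931ms=114/7b +538.519ms=12/7b
Σ=18b of 18 (191bpm 6/8) — PASS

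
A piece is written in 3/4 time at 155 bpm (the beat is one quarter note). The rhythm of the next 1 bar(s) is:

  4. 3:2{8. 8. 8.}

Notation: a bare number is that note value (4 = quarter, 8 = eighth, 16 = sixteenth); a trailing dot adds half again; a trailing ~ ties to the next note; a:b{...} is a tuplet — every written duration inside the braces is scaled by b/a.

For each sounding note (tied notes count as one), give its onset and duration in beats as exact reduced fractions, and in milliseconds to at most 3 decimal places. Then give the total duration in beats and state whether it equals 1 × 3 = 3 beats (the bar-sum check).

1) 0.0ms=0b +580.645ms=3/2b
2) 580.645ms=3/2b +193.548ms=1/2b
3) 774.194ms=2b +193.548ms=1/2b
4) 967.742ms=5/2b +193.548ms=1/2b
Σ=3b of 3 (155bpm 3/4) — PASS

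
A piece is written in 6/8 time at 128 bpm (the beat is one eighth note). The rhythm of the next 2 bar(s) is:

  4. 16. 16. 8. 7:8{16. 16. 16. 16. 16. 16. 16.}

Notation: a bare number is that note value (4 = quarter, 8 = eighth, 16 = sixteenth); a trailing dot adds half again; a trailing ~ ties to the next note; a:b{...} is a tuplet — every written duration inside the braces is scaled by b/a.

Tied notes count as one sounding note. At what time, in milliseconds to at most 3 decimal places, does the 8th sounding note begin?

1. 0.0ms @ 0 + 1406.25ms (3)
2. 1406.25ms @ 3 + 351.562ms (3/4)
3. 1757.812ms @ 15/4 + 351.562ms (3/4)
4. 2109.375ms @ 9/2 + 703.125ms (3/2)
5. 2812.5ms @ 6 + 401.786ms (6/7)
6. 3214.286ms @ 48/7 + 401.786ms (6/7)
7. 3616.071ms @ 54/7 + 401.786ms (6/7)
8. 4017.857ms @ 60/7 + 401.786ms (6/7)
9. 4419.643ms @ 66/7 + 401.786ms (6/7)
10. 4821.429ms @ 72/7 + 401.786ms (6/7)
11. 5223.214ms @ 78/7 + 401.786ms (6/7)

note 8 onset = 60/7b = 4017.857ms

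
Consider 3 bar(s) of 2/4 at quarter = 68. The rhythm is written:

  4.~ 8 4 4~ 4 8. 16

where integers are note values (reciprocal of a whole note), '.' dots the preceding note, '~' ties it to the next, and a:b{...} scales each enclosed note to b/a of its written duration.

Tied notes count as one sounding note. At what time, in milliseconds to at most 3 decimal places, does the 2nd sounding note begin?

note 2 onset = 2b = 1764.706ms

1. 0.0ms @ 0 + 1764.706ms (2)
2. 1764.706ms @ 2 + 882.353ms (1)
3. 2647.059ms @ 3 + 1764.706ms (2)
4. 4411.765ms @ 5 + 661.765ms (3/4)
5. 5073.529ms @ 23/4 + 220.588ms (1/4)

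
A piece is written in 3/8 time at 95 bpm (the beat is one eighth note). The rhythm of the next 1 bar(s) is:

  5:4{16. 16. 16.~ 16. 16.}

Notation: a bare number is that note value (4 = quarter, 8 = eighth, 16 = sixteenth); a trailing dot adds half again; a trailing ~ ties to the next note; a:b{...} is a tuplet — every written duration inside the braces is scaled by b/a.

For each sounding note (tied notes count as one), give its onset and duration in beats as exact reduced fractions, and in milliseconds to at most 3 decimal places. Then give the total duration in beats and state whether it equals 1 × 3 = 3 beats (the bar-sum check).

1) 0.0ms=0b +378.947ms=3/5b
2) 378.947ms=3/5b +378.947ms=3/5b
3) 757.895ms=6/5b +757.895ms=6/5b
4) 1515.789ms=12/5b +378.947ms=3/5b
Σ=3b of 3 (95bpm 3/8) — PASS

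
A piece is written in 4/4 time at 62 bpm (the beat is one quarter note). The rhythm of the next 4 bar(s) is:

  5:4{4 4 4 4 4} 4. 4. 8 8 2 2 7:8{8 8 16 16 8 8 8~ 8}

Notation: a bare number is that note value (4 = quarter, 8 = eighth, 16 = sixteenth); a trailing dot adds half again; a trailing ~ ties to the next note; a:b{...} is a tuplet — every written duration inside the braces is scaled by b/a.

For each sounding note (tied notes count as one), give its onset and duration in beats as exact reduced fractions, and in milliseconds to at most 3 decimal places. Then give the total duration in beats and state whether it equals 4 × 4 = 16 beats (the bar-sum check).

1) 0.0ms=0b +774.194ms=4/5b
2) 774.194ms=4/5b +774.194ms=4/5b
3) 1548.387ms=8/5b +774.194ms=4/5b
4) 2322.581ms=12/5b +774.194ms=4/5b
5) 3096.774ms=16/5b +774.194ms=4/5b
6) 3870.968ms=4b +1451.613ms=3/2b
7) 5322.581ms=11/2b +1451.613ms=3/2b
8) 6774.194ms=7b +483.871ms=1/2b
9) 7258.065ms=15/2b +483.871ms=1/2b
10) 7741.935ms=8b +1935.484ms=2b
11) 9677.419ms=10b +1935.484ms=2b
12) 11612.903ms=12b +552.995ms=4/7b
13) 12165.899ms=88/7b +552.995ms=4/7b
14) 12718.894ms=92/7b +276.498ms=2/7b
15) 12995.392ms=94/7b +276.498ms=2/7b
16) 13271.889ms=96/7b +552.995ms=4/7b
17) 13824.885ms=100/7b +552.995ms=4/7b
18) 14377.88ms=104/7b +1105.991ms=8/7b
Σ=16b of 16 (62bpm 4/4) — PASS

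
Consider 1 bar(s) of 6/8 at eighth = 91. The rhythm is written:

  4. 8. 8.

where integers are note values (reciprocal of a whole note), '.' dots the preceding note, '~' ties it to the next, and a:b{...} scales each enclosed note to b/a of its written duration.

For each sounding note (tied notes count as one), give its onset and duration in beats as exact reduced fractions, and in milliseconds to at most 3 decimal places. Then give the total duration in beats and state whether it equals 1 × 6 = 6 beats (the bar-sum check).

1) 0.0ms=0b +1978.022ms=3b
2) 1978.022ms=3b +989.011ms=3/2b
3) 2967.033ms=9/2b +989.011ms=3/2b
Σ=6b of 6 (91bpm 6/8) — PASS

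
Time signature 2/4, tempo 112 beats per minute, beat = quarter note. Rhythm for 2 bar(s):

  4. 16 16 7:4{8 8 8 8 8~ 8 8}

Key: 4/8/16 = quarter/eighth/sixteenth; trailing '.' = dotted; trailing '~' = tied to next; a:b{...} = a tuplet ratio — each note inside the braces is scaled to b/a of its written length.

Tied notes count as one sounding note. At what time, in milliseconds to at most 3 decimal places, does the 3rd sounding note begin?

note 3 onset = 7/4b = 937.5ms

1. 0.0ms @ 0 + 803.571ms (3/2)
2. 803.571ms @ 3/2 + 133.929ms (1/4)
3. 937.5ms @ 7/4 + 133.929ms (1/4)
4. 1071.429ms @ 2 + 153.061ms (2/7)
5. 1224.49ms @ 16/7 + 153.061ms (2/7)
6. 1377.551ms @ 18/7 + 153.061ms (2/7)
7. 1530.612ms @ 20/7 + 153.061ms (2/7)
8. 1683.673ms @ 22/7 + 306.122ms (4/7)
9. 1989.796ms @ 26/7 + 153.061ms (2/7)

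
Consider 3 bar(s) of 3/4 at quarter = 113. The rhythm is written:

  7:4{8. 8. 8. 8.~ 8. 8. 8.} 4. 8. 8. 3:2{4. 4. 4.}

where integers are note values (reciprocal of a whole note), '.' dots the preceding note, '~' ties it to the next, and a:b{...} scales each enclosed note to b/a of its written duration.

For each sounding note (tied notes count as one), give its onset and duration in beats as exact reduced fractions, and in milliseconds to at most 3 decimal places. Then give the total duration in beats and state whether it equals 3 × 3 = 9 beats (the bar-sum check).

1) 0.0ms=0b +227.56ms=3/7b
2) 227.56ms=3/7b +227.56ms=3/7b
3) 455.12ms=6/7b +227.56ms=3/7b
4) 682.68ms=9/7b +455.12ms=6/7b
5) 1137.8ms=15/7b +227.56ms=3/7b
6) 1365.36ms=18/7b +227.56ms=3/7b
7) 1592.92ms=3b +796.46ms=3/2b
8) 2389.381ms=9/2b +398.23ms=3/4b
9) 2787.611ms=21/4b +398.23ms=3/4b
10) 3185.841ms=6b +530.973ms=1b
11) 3716.814ms=7b +530.973ms=1b
12) 4247.788ms=8b +530.973ms=1b
Σ=9b of 9 (113bpm 3/4) — PASS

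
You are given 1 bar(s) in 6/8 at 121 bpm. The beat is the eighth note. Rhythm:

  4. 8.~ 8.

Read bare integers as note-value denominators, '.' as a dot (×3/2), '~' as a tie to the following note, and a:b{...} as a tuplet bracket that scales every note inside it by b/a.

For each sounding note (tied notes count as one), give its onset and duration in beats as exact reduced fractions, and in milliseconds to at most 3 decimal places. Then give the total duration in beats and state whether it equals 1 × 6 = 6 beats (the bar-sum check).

1) 0.0ms=0b +1487.603ms=3b
2) 1487.603ms=3b +1487.603ms=3b
Σ=6b of 6 (121bpm 6/8) — PASS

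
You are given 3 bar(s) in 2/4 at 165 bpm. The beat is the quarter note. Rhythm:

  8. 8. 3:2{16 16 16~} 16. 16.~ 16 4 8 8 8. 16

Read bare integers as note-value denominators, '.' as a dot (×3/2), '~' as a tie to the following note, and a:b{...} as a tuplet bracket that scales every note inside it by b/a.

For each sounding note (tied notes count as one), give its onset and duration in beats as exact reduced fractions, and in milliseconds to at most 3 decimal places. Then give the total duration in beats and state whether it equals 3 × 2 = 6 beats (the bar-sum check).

1) 0.0ms=0b +272.727ms=3/4b
2) 272.727ms=3/4b +272.727ms=3/4b
3) 545.455ms=3/2b +60.606ms=1/6b
4) 606.061ms=5/3b +60.606ms=1/6b
5) 666.667ms=11/6b +196.97ms=13/24b
6) 863.636ms=19/8b +227.273ms=5/8b
7) 1090.909ms=3b +363.636ms=1b
8) 1454.545ms=4b +181.818ms=1/2b
9) 1636.364ms=9/2b +181.818ms=1/2b
10) 1818.182ms=5b +272.727ms=3/4b
11) 2090.909ms=23/4b +90.909ms=1/4b
Σ=6b of 6 (165bpm 2/4) — PASS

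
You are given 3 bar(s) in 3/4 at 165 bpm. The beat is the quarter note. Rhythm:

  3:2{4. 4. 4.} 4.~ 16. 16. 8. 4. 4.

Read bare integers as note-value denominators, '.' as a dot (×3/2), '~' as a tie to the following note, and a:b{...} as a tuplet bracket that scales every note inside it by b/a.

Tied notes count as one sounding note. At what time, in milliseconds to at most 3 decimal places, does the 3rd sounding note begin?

note 3 onset = 2b = 727.273ms

1. 0.0ms @ 0 + 363.636ms (1)
2. 363.636ms @ 1 + 363.636ms (1)
3. 727.273ms @ 2 + 363.636ms (1)
4. 1090.909ms @ 3 + 681.818ms (15/8)
5. 1772.727ms @ 39/8 + 136.364ms (3/8)
6. 1909.091ms @ 21/4 + 272.727ms (3/4)
7. 2181.818ms @ 6 + 545.455ms (3/2)
8. 2727.273ms @ 15/2 + 545.455ms (3/2)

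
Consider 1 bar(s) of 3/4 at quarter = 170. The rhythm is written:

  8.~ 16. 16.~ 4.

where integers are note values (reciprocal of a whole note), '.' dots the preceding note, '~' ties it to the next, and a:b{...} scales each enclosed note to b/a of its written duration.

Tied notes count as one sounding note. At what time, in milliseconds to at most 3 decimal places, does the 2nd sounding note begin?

note 2 onset = 9/8b = 397.059ms

1. 0.0ms @ 0 + 397.059ms (9/8)
2. 397.059ms @ 9/8 + 661.765ms (15/8)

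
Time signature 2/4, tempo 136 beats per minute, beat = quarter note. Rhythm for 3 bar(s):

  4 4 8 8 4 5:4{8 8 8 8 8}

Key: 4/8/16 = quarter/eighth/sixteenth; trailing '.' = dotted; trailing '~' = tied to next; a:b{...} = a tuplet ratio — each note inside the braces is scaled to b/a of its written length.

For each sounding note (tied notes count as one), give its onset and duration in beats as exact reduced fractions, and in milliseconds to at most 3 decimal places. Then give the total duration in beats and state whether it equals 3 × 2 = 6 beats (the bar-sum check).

1) 0.0ms=0b +441.176ms=1b
2) 441.176ms=1b +441.176ms=1b
3) 882.353ms=2b +220.588ms=1/2b
4) 1102.941ms=5/2b +220.588ms=1/2b
5) 1323.529ms=3b +441.176ms=1b
6) 1764.706ms=4b +176.471ms=2/5b
7) 1941.176ms=22/5b +176.471ms=2/5b
8) 2117.647ms=24/5b +176.471ms=2/5b
9) 2294.118ms=26/5b +176.471ms=2/5b
10) 2470.588ms=28/5b +176.471ms=2/5b
Σ=6b of 6 (136bpm 2/4) — PASS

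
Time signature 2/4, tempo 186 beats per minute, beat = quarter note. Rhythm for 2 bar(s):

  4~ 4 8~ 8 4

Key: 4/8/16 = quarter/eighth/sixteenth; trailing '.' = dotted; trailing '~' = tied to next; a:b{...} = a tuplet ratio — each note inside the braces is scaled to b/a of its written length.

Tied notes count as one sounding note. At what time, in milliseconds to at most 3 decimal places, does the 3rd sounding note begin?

note 3 onset = 3b = 967.742ms

1. 0.0ms @ 0 + 645.161ms (2)
2. 645.161ms @ 2 + 322.581ms (1)
3. 967.742ms @ 3 + 322.581ms (1)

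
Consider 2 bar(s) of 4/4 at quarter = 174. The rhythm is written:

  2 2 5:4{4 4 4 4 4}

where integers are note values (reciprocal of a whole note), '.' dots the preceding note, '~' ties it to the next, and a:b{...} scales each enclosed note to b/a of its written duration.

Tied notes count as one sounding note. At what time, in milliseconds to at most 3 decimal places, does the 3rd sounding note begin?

1. 0.0ms @ 0 + 689.655ms (2)
2. 689.655ms @ 2 + 689.655ms (2)
3. 1379.31ms @ 4 + 275.862ms (4/5)
4. 1655.172ms @ 24/5 + 275.862ms (4/5)
5. 1931.034ms @ 28/5 + 275.862ms (4/5)
6. 2206.897ms @ 32/5 + 275.862ms (4/5)
7. 2482.759ms @ 36/5 + 275.862ms (4/5)

note 3 onset = 4b = 1379.31ms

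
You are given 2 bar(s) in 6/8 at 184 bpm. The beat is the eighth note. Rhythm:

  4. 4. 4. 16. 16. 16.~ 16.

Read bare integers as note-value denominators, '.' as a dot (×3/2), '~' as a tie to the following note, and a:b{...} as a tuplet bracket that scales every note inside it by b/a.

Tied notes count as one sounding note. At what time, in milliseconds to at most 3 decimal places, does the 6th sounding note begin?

note 6 onset = 21/2b = 3423.913ms

1. 0.0ms @ 0 + 978.261ms (3)
2. 978.261ms @ 3 + 978.261ms (3)
3. 1956.522ms @ 6 + 978.261ms (3)
4. 2934.783ms @ 9 + 244.565ms (3/4)
5. 3179.348ms @ 39/4 + 244.565ms (3/4)
6. 3423.913ms @ 21/2 + 489.13ms (3/2)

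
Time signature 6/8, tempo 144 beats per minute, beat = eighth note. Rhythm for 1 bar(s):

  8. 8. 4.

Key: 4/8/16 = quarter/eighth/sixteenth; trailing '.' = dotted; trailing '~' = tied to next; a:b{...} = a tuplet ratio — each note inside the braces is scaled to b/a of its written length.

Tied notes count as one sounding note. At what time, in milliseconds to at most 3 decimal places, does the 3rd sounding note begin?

note 3 onset = 3b = 1250.0ms

1. 0.0ms @ 0 + 625.0ms (3/2)
2. 625.0ms @ 3/2 + 625.0ms (3/2)
3. 1250.0ms @ 3 + 1250.0ms (3)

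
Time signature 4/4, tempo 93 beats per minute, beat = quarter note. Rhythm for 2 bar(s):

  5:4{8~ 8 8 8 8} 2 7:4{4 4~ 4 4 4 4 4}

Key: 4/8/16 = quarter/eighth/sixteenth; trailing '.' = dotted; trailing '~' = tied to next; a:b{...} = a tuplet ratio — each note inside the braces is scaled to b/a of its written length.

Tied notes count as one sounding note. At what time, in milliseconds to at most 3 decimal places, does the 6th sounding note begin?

note 6 onset = 4b = 2580.645ms

1. 0.0ms @ 0 + 516.129ms (4/5)
2. 516.129ms @ 4/5 + 258.065ms (2/5)
3. 774.194ms @ 6/5 + 258.065ms (2/5)
4. 1032.258ms @ 8/5 + 258.065ms (2/5)
5. 1290.323ms @ 2 + 1290.323ms (2)
6. 2580.645ms @ 4 + 368.664ms (4/7)
7. 2949.309ms @ 32/7 + 737.327ms (8/7)
8. 3686.636ms @ 40/7 + 368.664ms (4/7)
9. 4055.3ms @ 44/7 + 368.664ms (4/7)
10. 4423.963ms @ 48/7 + 368.664ms (4/7)
11. 4792.627ms @ 52/7 + 368.664ms (4/7)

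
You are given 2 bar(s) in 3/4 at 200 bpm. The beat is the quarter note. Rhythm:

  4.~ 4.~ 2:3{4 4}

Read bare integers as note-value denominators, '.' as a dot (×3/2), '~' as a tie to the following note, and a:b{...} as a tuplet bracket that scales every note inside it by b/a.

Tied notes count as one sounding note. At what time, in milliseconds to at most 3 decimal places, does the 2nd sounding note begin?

1. 0.0ms @ 0 + 1350.0ms (9/2)
2. 1350.0ms @ 9/2 + 450.0ms (3/2)

note 2 onset = 9/2b = 1350.0ms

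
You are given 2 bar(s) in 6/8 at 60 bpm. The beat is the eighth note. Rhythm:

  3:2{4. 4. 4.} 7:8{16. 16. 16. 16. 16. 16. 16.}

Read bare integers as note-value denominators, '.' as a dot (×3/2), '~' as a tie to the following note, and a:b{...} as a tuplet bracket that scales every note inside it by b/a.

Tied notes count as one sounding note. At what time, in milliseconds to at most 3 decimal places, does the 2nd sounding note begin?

1. 0.0ms @ 0 + 2000.0ms (2)
2. 2000.0ms @ 2 + 2000.0ms (2)
3. 4000.0ms @ 4 + 2000.0ms (2)
4. 6000.0ms @ 6 + 857.143ms (6/7)
5. 6857.143ms @ 48/7 + 857.143ms (6/7)
6. 7714.286ms @ 54/7 + 857.143ms (6/7)
7. 8571.429ms @ 60/7 + 857.143ms (6/7)
8. 9428.571ms @ 66/7 + 857.143ms (6/7)
9. 10285.714ms @ 72/7 + 857.143ms (6/7)
10. 11142.857ms @ 78/7 + 857.143ms (6/7)

note 2 onset = 2b = 2000.0ms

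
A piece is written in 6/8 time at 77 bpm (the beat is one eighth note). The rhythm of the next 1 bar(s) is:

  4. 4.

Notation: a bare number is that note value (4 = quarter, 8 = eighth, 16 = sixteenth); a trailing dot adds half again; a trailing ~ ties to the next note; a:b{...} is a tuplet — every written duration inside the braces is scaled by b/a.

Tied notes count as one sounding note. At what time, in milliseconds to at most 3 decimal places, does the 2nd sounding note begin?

note 2 onset = 3b = 2337.662ms

1. 0.0ms @ 0 + 2337.662ms (3)
2. 2337.662ms @ 3 + 2337.662ms (3)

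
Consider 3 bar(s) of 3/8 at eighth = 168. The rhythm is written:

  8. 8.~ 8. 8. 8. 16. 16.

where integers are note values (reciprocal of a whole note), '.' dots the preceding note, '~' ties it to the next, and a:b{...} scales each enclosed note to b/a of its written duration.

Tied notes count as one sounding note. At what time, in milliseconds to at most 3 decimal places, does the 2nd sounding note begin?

1. 0.0ms @ 0 + 535.714ms (3/2)
2. 535.714ms @ 3/2 + 1071.429ms (3)
3. 1607.143ms @ 9/2 + 535.714ms (3/2)
4. 2142.857ms @ 6 + 535.714ms (3/2)
5. 2678.571ms @ 15/2 + 267.857ms (3/4)
6. 2946.429ms @ 33/4 + 267.857ms (3/4)

note 2 onset = 3/2b = 535.714ms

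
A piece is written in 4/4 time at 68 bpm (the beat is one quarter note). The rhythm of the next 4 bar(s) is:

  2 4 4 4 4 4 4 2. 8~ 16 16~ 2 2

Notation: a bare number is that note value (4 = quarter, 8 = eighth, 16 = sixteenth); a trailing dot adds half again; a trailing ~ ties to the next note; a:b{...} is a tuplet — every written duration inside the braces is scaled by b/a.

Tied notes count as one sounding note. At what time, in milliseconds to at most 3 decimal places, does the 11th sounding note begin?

note 11 onset = 14b = 12352.941ms

1. 0.0ms @ 0 + 1764.706ms (2)
2. 1764.706ms @ 2 + 882.353ms (1)
3. 2647.059ms @ 3 + 882.353ms (1)
4. 3529.412ms @ 4 + 882.353ms (1)
5. 4411.765ms @ 5 + 882.353ms (1)
6. 5294.118ms @ 6 + 882.353ms (1)
7. 6176.471ms @ 7 + 882.353ms (1)
8. 7058.824ms @ 8 + 2647.059ms (3)
9. 9705.882ms @ 11 + 661.765ms (3/4)
10. 10367.647ms @ 47/4 + 1985.294ms (9/4)
11. 12352.941ms @ 14 + 1764.706ms (2)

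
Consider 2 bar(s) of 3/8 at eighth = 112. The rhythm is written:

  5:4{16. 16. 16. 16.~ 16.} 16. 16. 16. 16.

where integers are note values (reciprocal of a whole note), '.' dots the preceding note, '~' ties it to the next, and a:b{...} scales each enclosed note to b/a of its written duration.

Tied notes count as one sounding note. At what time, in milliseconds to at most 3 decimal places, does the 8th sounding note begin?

note 8 onset = 21/4b = 2812.5ms

1. 0.0ms @ 0 + 321.429ms (3/5)
2. 321.429ms @ 3/5 + 321.429ms (3/5)
3. 642.857ms @ 6/5 + 321.429ms (3/5)
4. 964.286ms @ 9/5 + 642.857ms (6/5)
5. 1607.143ms @ 3 + 401.786ms (3/4)
6. 2008.929ms @ 15/4 + 401.786ms (3/4)
7. 2410.714ms @ 9/2 + 401.786ms (3/4)
8. 2812.5ms @ 21/4 + 401.786ms (3/4)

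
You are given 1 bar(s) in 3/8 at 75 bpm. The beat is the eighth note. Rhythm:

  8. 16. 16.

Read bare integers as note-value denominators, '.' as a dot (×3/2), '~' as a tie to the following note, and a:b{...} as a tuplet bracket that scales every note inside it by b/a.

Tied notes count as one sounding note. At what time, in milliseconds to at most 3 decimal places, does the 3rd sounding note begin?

note 3 onset = 9/4b = 1800.0ms

1. 0.0ms @ 0 + 1200.0ms (3/2)
2. 1200.0ms @ 3/2 + 600.0ms (3/4)
3. 1800.0ms @ 9/4 + 600.0ms (3/4)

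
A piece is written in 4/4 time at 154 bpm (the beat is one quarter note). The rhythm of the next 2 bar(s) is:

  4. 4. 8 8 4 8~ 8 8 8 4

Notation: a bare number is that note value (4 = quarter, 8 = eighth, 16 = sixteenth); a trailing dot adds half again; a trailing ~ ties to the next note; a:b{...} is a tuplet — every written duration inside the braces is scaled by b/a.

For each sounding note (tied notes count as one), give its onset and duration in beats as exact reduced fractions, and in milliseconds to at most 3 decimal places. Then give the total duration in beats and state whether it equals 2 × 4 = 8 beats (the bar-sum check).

1) 0.0ms=0b +584.416ms=3/2b
2) 584.416ms=3/2b +584.416ms=3/2b
3) 1168.831ms=3b +194.805ms=1/2b
4) 1363.636ms=7/2b +194.805ms=1/2b
5) 1558.442ms=4b +389.61ms=1b
6) 1948.052ms=5b +389.61ms=1b
7) 2337.662ms=6b +194.805ms=1/2b
8) 2532.468ms=13/2b +194.805ms=1/2b
9) 2727.273ms=7b +389.61ms=1b
Σ=8b of 8 (154bpm 4/4) — PASS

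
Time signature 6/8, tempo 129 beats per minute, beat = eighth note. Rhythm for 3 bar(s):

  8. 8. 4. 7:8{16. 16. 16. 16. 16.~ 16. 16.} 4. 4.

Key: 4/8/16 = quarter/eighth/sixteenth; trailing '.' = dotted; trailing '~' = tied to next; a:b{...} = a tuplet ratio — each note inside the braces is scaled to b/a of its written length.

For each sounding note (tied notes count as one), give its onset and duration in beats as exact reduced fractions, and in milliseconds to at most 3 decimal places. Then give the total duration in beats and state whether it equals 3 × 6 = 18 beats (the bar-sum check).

1) 0.0ms=0b +697.674ms=3/2b
2) 697.674ms=3/2b +697.674ms=3/2b
3) 1395.349ms=3b +1395.349ms=3b
4) 2790.698ms=6b +398.671ms=6/7b
5) 3189.369ms=48/7b +398.671ms=6/7b
6) 3588.04ms=54/7b +398.671ms=6/7b
7) 3986.711ms=60/7b +398.671ms=6/7b
8) 4385.382ms=66/7b +797.342ms=12/7b
9) 5182.724ms=78/7b +398.671ms=6/7b
10) 5581.395ms=12b +1395.349ms=3b
11) 6976.744ms=15b +1395.349ms=3b
Σ=18b of 18 (129bpm 6/8) — PASS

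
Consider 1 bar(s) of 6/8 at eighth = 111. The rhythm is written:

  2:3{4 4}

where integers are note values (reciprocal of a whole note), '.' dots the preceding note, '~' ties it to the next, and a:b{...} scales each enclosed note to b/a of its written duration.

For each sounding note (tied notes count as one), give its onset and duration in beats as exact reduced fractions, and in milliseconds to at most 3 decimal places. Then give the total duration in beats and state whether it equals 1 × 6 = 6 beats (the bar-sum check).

1) 0.0ms=0b +1621.622ms=3b
2) 1621.622ms=3b +1621.622ms=3b
Σ=6b of 6 (111bpm 6/8) — PASS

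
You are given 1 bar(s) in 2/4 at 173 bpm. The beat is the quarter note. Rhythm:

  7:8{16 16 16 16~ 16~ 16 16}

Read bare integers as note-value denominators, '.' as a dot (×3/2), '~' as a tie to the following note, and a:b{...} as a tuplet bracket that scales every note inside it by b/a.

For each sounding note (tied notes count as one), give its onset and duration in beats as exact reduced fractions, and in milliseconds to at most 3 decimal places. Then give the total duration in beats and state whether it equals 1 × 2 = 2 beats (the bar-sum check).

1) 0.0ms=0b +99.092ms=2/7b
2) 99.092ms=2/7b +99.092ms=2/7b
3) 198.183ms=4/7b +99.092ms=2/7b
4) 297.275ms=6/7b +297.275ms=6/7b
5) 594.55ms=12/7b +99.092ms=2/7b
Σ=2b of 2 (173bpm 2/4) — PASS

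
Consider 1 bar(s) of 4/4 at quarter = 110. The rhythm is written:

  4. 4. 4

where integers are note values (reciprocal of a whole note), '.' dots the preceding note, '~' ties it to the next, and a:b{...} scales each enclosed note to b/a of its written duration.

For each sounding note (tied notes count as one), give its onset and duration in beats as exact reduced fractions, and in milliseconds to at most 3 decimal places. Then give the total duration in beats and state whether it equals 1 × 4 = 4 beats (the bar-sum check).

1) 0.0ms=0b +818.182ms=3/2b
2) 818.182ms=3/2b +818.182ms=3/2b
3) 1636.364ms=3b +545.455ms=1b
Σ=4b of 4 (110bpm 4/4) — PASS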